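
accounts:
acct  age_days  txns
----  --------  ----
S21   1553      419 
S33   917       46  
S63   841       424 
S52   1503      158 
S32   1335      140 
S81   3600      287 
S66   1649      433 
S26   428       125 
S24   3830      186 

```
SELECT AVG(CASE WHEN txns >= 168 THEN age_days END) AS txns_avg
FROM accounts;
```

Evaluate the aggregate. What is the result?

acct=S21: ✓ → 1553
acct=S33: ✗
acct=S63: ✓ → 841
acct=S52: ✗
acct=S32: ✗
acct=S81: ✓ → 3600
acct=S66: ✓ → 1649
acct=S26: ✗
acct=S24: ✓ → 3830
txns_avg = (1553 + 841 + 3600 + 1649 + 3830) / 5 = 2294.6

2294.6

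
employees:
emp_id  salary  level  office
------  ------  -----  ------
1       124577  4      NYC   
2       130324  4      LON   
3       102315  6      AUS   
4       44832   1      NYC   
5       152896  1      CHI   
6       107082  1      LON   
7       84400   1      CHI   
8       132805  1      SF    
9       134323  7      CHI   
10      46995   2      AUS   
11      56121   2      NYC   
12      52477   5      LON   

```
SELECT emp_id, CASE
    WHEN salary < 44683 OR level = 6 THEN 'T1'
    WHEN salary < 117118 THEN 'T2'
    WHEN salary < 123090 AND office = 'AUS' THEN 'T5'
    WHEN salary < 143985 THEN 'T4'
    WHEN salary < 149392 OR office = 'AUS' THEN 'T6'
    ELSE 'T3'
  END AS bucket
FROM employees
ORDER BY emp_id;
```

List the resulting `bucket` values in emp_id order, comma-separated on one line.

T4, T4, T1, T2, T3, T2, T2, T4, T4, T2, T2, T2

emp_id=1: salary < 143985 → T4
emp_id=2: salary < 143985 → T4
emp_id=3: salary < 44683 OR level = 6 → T1
emp_id=4: salary < 117118 → T2
emp_id=5: ELSE → T3
emp_id=6: salary < 117118 → T2
emp_id=7: salary < 117118 → T2
emp_id=8: salary < 143985 → T4
emp_id=9: salary < 143985 → T4
emp_id=10: salary < 117118 → T2
emp_id=11: salary < 117118 → T2
emp_id=12: salary < 117118 → T2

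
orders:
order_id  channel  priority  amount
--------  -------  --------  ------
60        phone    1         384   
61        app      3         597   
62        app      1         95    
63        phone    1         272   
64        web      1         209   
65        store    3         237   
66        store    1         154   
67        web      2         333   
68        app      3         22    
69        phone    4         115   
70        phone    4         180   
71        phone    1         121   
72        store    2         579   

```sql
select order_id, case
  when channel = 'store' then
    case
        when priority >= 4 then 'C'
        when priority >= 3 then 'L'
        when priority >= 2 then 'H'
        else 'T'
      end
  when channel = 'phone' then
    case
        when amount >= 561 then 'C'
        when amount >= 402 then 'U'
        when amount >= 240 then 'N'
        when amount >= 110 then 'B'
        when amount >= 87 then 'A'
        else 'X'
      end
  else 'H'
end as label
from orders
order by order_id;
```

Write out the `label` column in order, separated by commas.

order_id=60: channel='phone' → inner[amount >= 240] → N
order_id=61: channel='app' → outer ELSE → H
order_id=62: channel='app' → outer ELSE → H
order_id=63: channel='phone' → inner[amount >= 240] → N
order_id=64: channel='web' → outer ELSE → H
order_id=65: channel='store' → inner[priority >= 3] → L
order_id=66: channel='store' → inner[ELSE] → T
order_id=67: channel='web' → outer ELSE → H
order_id=68: channel='app' → outer ELSE → H
order_id=69: channel='phone' → inner[amount >= 110] → B
order_id=70: channel='phone' → inner[amount >= 110] → B
order_id=71: channel='phone' → inner[amount >= 110] → B
order_id=72: channel='store' → inner[priority >= 2] → H

N, H, H, N, H, L, T, H, H, B, B, B, H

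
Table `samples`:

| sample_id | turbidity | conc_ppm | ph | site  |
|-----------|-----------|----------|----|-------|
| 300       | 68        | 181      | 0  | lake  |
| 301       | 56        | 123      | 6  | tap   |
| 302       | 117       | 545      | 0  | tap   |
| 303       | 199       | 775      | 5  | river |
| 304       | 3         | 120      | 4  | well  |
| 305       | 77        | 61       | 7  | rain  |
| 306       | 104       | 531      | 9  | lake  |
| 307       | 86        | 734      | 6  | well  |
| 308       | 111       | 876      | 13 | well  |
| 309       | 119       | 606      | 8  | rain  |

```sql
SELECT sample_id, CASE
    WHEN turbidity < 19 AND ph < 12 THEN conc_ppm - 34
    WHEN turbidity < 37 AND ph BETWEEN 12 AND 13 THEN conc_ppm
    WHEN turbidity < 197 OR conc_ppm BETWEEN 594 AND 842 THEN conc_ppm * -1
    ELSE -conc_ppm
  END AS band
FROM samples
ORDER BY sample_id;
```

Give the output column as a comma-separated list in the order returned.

sample_id=300: turbidity < 197 OR conc_ppm BETWEEN 594 AND 842 → -181
sample_id=301: turbidity < 197 OR conc_ppm BETWEEN 594 AND 842 → -123
sample_id=302: turbidity < 197 OR conc_ppm BETWEEN 594 AND 842 → -545
sample_id=303: turbidity < 197 OR conc_ppm BETWEEN 594 AND 842 → -775
sample_id=304: turbidity < 19 AND ph < 12 → 86
sample_id=305: turbidity < 197 OR conc_ppm BETWEEN 594 AND 842 → -61
sample_id=306: turbidity < 197 OR conc_ppm BETWEEN 594 AND 842 → -531
sample_id=307: turbidity < 197 OR conc_ppm BETWEEN 594 AND 842 → -734
sample_id=308: turbidity < 197 OR conc_ppm BETWEEN 594 AND 842 → -876
sample_id=309: turbidity < 197 OR conc_ppm BETWEEN 594 AND 842 → -606

-181, -123, -545, -775, 86, -61, -531, -734, -876, -606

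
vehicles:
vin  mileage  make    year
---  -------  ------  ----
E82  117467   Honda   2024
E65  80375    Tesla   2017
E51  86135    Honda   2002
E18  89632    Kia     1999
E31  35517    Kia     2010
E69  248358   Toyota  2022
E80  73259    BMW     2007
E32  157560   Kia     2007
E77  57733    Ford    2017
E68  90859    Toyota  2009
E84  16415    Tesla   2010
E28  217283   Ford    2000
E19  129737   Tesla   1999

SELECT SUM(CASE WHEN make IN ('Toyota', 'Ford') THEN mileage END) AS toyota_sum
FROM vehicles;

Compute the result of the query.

614233

vin=E82: ✗
vin=E65: ✗
vin=E51: ✗
vin=E18: ✗
vin=E31: ✗
vin=E69: ✓ → 248358
vin=E80: ✗
vin=E32: ✗
vin=E77: ✓ → 57733
vin=E68: ✓ → 90859
vin=E84: ✗
vin=E28: ✓ → 217283
vin=E19: ✗
toyota_sum = 248358 + 57733 + 90859 + 217283 = 614233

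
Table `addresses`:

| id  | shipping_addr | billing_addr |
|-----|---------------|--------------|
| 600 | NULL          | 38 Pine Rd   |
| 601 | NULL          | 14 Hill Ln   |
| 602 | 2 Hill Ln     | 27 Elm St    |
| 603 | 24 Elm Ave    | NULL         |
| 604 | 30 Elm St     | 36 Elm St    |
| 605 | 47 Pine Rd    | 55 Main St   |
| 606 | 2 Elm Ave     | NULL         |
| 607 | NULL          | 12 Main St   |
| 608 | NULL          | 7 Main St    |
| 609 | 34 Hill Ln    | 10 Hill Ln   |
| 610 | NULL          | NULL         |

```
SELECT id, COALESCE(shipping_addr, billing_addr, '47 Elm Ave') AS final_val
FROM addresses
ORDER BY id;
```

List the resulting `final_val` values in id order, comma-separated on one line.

id=600: shipping_addr=NULL, billing_addr=38 Pine Rd → 38 Pine Rd
id=601: shipping_addr=NULL, billing_addr=14 Hill Ln → 14 Hill Ln
id=602: shipping_addr=2 Hill Ln → 2 Hill Ln
id=603: shipping_addr=24 Elm Ave → 24 Elm Ave
id=604: shipping_addr=30 Elm St → 30 Elm St
id=605: shipping_addr=47 Pine Rd → 47 Pine Rd
id=606: shipping_addr=2 Elm Ave → 2 Elm Ave
id=607: shipping_addr=NULL, billing_addr=12 Main St → 12 Main St
id=608: shipping_addr=NULL, billing_addr=7 Main St → 7 Main St
id=609: shipping_addr=34 Hill Ln → 34 Hill Ln
id=610: shipping_addr=NULL, billing_addr=NULL, → literal 47 Elm Ave → 47 Elm Ave

38 Pine Rd, 14 Hill Ln, 2 Hill Ln, 24 Elm Ave, 30 Elm St, 47 Pine Rd, 2 Elm Ave, 12 Main St, 7 Main St, 34 Hill Ln, 47 Elm Ave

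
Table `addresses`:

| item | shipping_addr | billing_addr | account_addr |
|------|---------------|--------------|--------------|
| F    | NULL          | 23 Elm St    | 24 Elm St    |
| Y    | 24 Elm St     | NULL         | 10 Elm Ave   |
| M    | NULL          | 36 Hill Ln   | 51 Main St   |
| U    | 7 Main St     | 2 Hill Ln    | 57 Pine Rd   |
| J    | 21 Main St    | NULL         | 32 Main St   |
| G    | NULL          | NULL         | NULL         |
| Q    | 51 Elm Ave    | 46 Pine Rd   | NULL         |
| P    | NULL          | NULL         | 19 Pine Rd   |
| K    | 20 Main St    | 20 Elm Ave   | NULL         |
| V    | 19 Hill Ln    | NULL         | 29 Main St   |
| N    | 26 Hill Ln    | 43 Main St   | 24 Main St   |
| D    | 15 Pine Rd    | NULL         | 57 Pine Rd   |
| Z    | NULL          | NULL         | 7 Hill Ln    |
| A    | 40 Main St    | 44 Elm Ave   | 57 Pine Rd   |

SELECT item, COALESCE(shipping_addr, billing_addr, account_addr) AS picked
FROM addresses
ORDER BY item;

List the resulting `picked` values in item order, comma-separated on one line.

item=A: shipping_addr=40 Main St → 40 Main St
item=D: shipping_addr=15 Pine Rd → 15 Pine Rd
item=F: shipping_addr=NULL, billing_addr=23 Elm St → 23 Elm St
item=G: shipping_addr=NULL, billing_addr=NULL, account_addr=NULL (all NULL) → NULL
item=J: shipping_addr=21 Main St → 21 Main St
item=K: shipping_addr=20 Main St → 20 Main St
item=M: shipping_addr=NULL, billing_addr=36 Hill Ln → 36 Hill Ln
item=N: shipping_addr=26 Hill Ln → 26 Hill Ln
item=P: shipping_addr=NULL, billing_addr=NULL, account_addr=19 Pine Rd → 19 Pine Rd
item=Q: shipping_addr=51 Elm Ave → 51 Elm Ave
item=U: shipping_addr=7 Main St → 7 Main St
item=V: shipping_addr=19 Hill Ln → 19 Hill Ln
item=Y: shipping_addr=24 Elm St → 24 Elm St
item=Z: shipping_addr=NULL, billing_addr=NULL, account_addr=7 Hill Ln → 7 Hill Ln

40 Main St, 15 Pine Rd, 23 Elm St, NULL, 21 Main St, 20 Main St, 36 Hill Ln, 26 Hill Ln, 19 Pine Rd, 51 Elm Ave, 7 Main St, 19 Hill Ln, 24 Elm St, 7 Hill Ln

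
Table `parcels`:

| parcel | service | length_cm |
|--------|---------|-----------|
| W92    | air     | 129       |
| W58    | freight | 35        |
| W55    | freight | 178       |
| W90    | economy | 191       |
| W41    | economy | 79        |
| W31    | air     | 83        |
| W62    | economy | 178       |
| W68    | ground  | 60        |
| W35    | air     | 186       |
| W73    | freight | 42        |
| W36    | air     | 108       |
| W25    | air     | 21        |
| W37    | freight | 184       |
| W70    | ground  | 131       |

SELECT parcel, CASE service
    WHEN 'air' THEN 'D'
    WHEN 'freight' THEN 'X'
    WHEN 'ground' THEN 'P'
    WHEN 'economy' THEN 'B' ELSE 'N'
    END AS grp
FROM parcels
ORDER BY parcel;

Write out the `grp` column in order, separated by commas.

parcel=W25: service='air' → D
parcel=W31: service='air' → D
parcel=W35: service='air' → D
parcel=W36: service='air' → D
parcel=W37: service='freight' → X
parcel=W41: service='economy' → B
parcel=W55: service='freight' → X
parcel=W58: service='freight' → X
parcel=W62: service='economy' → B
parcel=W68: service='ground' → P
parcel=W70: service='ground' → P
parcel=W73: service='freight' → X
parcel=W90: service='economy' → B
parcel=W92: service='air' → D

D, D, D, D, X, B, X, X, B, P, P, X, B, D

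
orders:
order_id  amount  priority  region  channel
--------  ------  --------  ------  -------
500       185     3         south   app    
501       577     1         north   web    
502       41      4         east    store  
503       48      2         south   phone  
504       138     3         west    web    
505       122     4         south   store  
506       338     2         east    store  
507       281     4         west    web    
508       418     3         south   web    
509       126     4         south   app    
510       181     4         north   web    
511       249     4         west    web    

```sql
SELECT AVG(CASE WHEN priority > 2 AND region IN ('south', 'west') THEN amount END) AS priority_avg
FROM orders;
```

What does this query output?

217

order_id=500: ✓ → 185
order_id=501: ✗
order_id=502: ✗
order_id=503: ✗
order_id=504: ✓ → 138
order_id=505: ✓ → 122
order_id=506: ✗
order_id=507: ✓ → 281
order_id=508: ✓ → 418
order_id=509: ✓ → 126
order_id=510: ✗
order_id=511: ✓ → 249
priority_avg = (185 + 138 + 122 + 281 + 418 + 126 + 249) / 7 = 217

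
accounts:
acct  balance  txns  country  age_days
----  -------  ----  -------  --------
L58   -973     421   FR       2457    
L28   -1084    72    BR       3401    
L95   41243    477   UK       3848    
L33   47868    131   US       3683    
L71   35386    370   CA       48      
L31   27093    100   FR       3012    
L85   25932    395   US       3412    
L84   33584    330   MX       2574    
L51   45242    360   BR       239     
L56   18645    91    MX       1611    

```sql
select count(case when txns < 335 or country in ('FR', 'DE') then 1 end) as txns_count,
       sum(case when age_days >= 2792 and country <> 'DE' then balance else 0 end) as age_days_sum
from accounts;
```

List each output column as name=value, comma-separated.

txns_count=6, age_days_sum=141052

[txns_count: txns < 335 or country in ('FR', 'DE')]
acct=L58: ✓ → 1
acct=L28: ✓ → 1
acct=L95: ✗
acct=L33: ✓ → 1
acct=L71: ✗
acct=L31: ✓ → 1
acct=L85: ✗
acct=L84: ✓ → 1
acct=L51: ✗
acct=L56: ✓ → 1
txns_count = COUNT(1, 1, 1, 1, 1, 1) = 6
—
[age_days_sum: age_days >= 2792 and country <> 'DE']
acct=L58: ✗
acct=L28: ✓ → -1084
acct=L95: ✓ → 41243
acct=L33: ✓ → 47868
acct=L71: ✗
acct=L31: ✓ → 27093
acct=L85: ✓ → 25932
acct=L84: ✗
acct=L51: ✗
acct=L56: ✗
age_days_sum = -1084 + 41243 + 47868 + 27093 + 25932 = 141052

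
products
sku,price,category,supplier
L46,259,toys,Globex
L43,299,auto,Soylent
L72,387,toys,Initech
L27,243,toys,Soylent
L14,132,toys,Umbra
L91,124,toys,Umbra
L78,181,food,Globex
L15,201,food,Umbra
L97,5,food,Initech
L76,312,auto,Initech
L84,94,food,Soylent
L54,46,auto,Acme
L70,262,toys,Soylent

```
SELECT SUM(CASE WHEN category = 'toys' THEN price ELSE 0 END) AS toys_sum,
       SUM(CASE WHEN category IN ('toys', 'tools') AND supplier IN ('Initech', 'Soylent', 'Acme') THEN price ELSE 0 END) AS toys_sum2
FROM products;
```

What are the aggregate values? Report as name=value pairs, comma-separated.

[toys_sum: category = 'toys']
sku=L46: ✓ → 259
sku=L43: ✗
sku=L72: ✓ → 387
sku=L27: ✓ → 243
sku=L14: ✓ → 132
sku=L91: ✓ → 124
sku=L78: ✗
sku=L15: ✗
sku=L97: ✗
sku=L76: ✗
sku=L84: ✗
sku=L54: ✗
sku=L70: ✓ → 262
toys_sum = 259 + 387 + 243 + 132 + 124 + 262 = 1407
—
[toys_sum2: category IN ('toys', 'tools') AND supplier IN ('Initech', 'Soylent', 'Acme')]
sku=L46: ✗
sku=L43: ✗
sku=L72: ✓ → 387
sku=L27: ✓ → 243
sku=L14: ✗
sku=L91: ✗
sku=L78: ✗
sku=L15: ✗
sku=L97: ✗
sku=L76: ✗
sku=L84: ✗
sku=L54: ✗
sku=L70: ✓ → 262
toys_sum2 = 387 + 243 + 262 = 892

toys_sum=1407, toys_sum2=892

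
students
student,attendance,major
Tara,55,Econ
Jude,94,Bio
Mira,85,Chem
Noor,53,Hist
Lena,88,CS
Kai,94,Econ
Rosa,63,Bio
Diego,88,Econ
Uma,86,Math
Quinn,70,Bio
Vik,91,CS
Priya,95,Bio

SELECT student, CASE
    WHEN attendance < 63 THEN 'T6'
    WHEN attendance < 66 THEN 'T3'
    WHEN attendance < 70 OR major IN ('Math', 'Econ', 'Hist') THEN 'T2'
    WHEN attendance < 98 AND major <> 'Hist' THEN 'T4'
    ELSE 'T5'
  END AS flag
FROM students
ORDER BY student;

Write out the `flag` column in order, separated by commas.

T2, T4, T2, T4, T4, T6, T4, T4, T3, T6, T2, T4

student=Diego: attendance < 70 OR major IN ('Math', 'Econ', 'Hist') → T2
student=Jude: attendance < 98 AND major <> 'Hist' → T4
student=Kai: attendance < 70 OR major IN ('Math', 'Econ', 'Hist') → T2
student=Lena: attendance < 98 AND major <> 'Hist' → T4
student=Mira: attendance < 98 AND major <> 'Hist' → T4
student=Noor: attendance < 63 → T6
student=Priya: attendance < 98 AND major <> 'Hist' → T4
student=Quinn: attendance < 98 AND major <> 'Hist' → T4
student=Rosa: attendance < 66 → T3
student=Tara: attendance < 63 → T6
student=Uma: attendance < 70 OR major IN ('Math', 'Econ', 'Hist') → T2
student=Vik: attendance < 98 AND major <> 'Hist' → T4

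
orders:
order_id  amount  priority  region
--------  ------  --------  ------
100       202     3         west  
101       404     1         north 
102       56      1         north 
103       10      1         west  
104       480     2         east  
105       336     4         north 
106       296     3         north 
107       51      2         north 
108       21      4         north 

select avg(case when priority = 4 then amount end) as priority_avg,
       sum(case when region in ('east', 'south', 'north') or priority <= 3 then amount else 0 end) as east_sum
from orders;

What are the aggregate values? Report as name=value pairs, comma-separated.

[priority_avg: priority = 4]
order_id=100: ✗
order_id=101: ✗
order_id=102: ✗
order_id=103: ✗
order_id=104: ✗
order_id=105: ✓ → 336
order_id=106: ✗
order_id=107: ✗
order_id=108: ✓ → 21
priority_avg = (336 + 21) / 2 = 178.5
—
[east_sum: region in ('east', 'south', 'north') or priority <= 3]
order_id=100: ✓ → 202
order_id=101: ✓ → 404
order_id=102: ✓ → 56
order_id=103: ✓ → 10
order_id=104: ✓ → 480
order_id=105: ✓ → 336
order_id=106: ✓ → 296
order_id=107: ✓ → 51
order_id=108: ✓ → 21
east_sum = 202 + 404 + 56 + 10 + 480 + 336 + 296 + 51 + 21 = 1856

priority_avg=178.5, east_sum=1856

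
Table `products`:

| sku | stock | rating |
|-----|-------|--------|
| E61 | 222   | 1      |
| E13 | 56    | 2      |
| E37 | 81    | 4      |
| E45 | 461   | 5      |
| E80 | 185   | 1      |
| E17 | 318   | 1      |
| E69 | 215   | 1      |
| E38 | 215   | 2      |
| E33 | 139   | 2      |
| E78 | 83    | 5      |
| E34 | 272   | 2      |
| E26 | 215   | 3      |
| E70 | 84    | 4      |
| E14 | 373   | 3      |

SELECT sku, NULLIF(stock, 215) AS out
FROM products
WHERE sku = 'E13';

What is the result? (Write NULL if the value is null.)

sku = E13: stock=56, rating=2.
stock=56 vs 215: differ → 56

56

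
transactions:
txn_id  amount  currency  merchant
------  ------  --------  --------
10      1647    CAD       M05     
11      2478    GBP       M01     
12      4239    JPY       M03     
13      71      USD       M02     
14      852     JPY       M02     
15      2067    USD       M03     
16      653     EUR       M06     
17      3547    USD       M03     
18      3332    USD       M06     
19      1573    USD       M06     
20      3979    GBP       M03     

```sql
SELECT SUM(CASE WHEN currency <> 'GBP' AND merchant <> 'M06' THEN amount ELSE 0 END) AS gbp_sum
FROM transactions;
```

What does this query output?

12423

txn_id=10: ✓ → 1647
txn_id=11: ✗
txn_id=12: ✓ → 4239
txn_id=13: ✓ → 71
txn_id=14: ✓ → 852
txn_id=15: ✓ → 2067
txn_id=16: ✗
txn_id=17: ✓ → 3547
txn_id=18: ✗
txn_id=19: ✗
txn_id=20: ✗
gbp_sum = 1647 + 4239 + 71 + 852 + 2067 + 3547 = 12423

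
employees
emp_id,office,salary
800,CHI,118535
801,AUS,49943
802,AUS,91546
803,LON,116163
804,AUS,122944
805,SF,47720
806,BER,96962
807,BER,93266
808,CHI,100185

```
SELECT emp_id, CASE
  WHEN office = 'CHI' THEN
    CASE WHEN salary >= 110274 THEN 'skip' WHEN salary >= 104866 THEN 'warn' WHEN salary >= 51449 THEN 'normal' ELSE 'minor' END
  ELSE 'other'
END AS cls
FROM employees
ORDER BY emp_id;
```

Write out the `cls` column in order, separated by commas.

skip, other, other, other, other, other, other, other, normal

emp_id=800: office='CHI' → inner[salary >= 110274] → skip
emp_id=801: office='AUS' → outer ELSE → other
emp_id=802: office='AUS' → outer ELSE → other
emp_id=803: office='LON' → outer ELSE → other
emp_id=804: office='AUS' → outer ELSE → other
emp_id=805: office='SF' → outer ELSE → other
emp_id=806: office='BER' → outer ELSE → other
emp_id=807: office='BER' → outer ELSE → other
emp_id=808: office='CHI' → inner[salary >= 51449] → normal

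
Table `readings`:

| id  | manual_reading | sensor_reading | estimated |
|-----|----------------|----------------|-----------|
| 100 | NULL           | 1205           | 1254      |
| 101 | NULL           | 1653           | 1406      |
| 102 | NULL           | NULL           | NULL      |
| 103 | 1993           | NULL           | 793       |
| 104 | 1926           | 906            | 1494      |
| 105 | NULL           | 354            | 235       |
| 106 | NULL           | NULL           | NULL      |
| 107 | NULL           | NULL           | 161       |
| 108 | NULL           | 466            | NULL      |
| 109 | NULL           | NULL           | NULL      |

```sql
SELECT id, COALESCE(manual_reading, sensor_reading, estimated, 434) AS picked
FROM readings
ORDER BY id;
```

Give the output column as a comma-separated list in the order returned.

id=100: manual_reading=NULL, sensor_reading=1205 → 1205
id=101: manual_reading=NULL, sensor_reading=1653 → 1653
id=102: manual_reading=NULL, sensor_reading=NULL, estimated=NULL, → literal 434 → 434
id=103: manual_reading=1993 → 1993
id=104: manual_reading=1926 → 1926
id=105: manual_reading=NULL, sensor_reading=354 → 354
id=106: manual_reading=NULL, sensor_reading=NULL, estimated=NULL, → literal 434 → 434
id=107: manual_reading=NULL, sensor_reading=NULL, estimated=161 → 161
id=108: manual_reading=NULL, sensor_reading=466 → 466
id=109: manual_reading=NULL, sensor_reading=NULL, estimated=NULL, → literal 434 → 434

1205, 1653, 434, 1993, 1926, 354, 434, 161, 466, 434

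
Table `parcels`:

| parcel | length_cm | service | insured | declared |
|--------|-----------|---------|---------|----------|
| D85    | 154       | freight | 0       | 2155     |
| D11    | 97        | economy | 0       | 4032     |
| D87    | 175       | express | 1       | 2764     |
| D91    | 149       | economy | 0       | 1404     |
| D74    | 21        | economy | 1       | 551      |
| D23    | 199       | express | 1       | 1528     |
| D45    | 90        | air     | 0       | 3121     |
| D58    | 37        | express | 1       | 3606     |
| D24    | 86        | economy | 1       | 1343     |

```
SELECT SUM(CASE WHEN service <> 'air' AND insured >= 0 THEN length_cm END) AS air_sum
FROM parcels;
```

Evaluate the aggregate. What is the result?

918

parcel=D85: ✓ → 154
parcel=D11: ✓ → 97
parcel=D87: ✓ → 175
parcel=D91: ✓ → 149
parcel=D74: ✓ → 21
parcel=D23: ✓ → 199
parcel=D45: ✗
parcel=D58: ✓ → 37
parcel=D24: ✓ → 86
air_sum = 154 + 97 + 175 + 149 + 21 + 199 + 37 + 86 = 918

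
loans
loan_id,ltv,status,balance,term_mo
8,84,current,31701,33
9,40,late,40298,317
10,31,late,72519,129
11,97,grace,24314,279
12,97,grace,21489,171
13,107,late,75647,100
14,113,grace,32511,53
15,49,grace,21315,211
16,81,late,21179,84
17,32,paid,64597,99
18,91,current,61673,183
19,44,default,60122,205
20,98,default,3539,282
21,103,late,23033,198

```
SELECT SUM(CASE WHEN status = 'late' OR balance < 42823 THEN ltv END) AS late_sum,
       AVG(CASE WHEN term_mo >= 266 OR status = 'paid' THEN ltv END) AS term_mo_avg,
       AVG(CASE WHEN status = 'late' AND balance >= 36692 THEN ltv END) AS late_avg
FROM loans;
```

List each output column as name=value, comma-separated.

late_sum=900, term_mo_avg=66.75, late_avg=59.3333333333

[late_sum: status = 'late' OR balance < 42823]
loan_id=8: ✓ → 84
loan_id=9: ✓ → 40
loan_id=10: ✓ → 31
loan_id=11: ✓ → 97
loan_id=12: ✓ → 97
loan_id=13: ✓ → 107
loan_id=14: ✓ → 113
loan_id=15: ✓ → 49
loan_id=16: ✓ → 81
loan_id=17: ✗
loan_id=18: ✗
loan_id=19: ✗
loan_id=20: ✓ → 98
loan_id=21: ✓ → 103
late_sum = 84 + 40 + 31 + 97 + 97 + 107 + 113 + 49 + 81 + 98 + 103 = 900
—
[term_mo_avg: term_mo >= 266 OR status = 'paid']
loan_id=8: ✗
loan_id=9: ✓ → 40
loan_id=10: ✗
loan_id=11: ✓ → 97
loan_id=12: ✗
loan_id=13: ✗
loan_id=14: ✗
loan_id=15: ✗
loan_id=16: ✗
loan_id=17: ✓ → 32
loan_id=18: ✗
loan_id=19: ✗
loan_id=20: ✓ → 98
loan_id=21: ✗
term_mo_avg = (40 + 97 + 32 + 98) / 4 = 66.75
—
[late_avg: status = 'late' AND balance >= 36692]
loan_id=8: ✗
loan_id=9: ✓ → 40
loan_id=10: ✓ → 31
loan_id=11: ✗
loan_id=12: ✗
loan_id=13: ✓ → 107
loan_id=14: ✗
loan_id=15: ✗
loan_id=16: ✗
loan_id=17: ✗
loan_id=18: ✗
loan_id=19: ✗
loan_id=20: ✗
loan_id=21: ✗
late_avg = (40 + 31 + 107) / 3 = 59.3333333333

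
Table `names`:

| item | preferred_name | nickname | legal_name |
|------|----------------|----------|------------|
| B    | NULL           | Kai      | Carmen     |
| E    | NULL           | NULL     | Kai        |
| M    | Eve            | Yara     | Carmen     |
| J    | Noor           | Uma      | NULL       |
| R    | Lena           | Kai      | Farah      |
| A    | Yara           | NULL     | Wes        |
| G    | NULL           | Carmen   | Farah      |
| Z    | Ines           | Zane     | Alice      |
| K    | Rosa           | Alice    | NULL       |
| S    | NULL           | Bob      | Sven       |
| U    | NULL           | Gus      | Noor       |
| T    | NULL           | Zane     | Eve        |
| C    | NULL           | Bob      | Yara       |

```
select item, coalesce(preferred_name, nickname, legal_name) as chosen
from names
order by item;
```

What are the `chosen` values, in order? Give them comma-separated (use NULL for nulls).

item=A: preferred_name=Yara → Yara
item=B: preferred_name=NULL, nickname=Kai → Kai
item=C: preferred_name=NULL, nickname=Bob → Bob
item=E: preferred_name=NULL, nickname=NULL, legal_name=Kai → Kai
item=G: preferred_name=NULL, nickname=Carmen → Carmen
item=J: preferred_name=Noor → Noor
item=K: preferred_name=Rosa → Rosa
item=M: preferred_name=Eve → Eve
item=R: preferred_name=Lena → Lena
item=S: preferred_name=NULL, nickname=Bob → Bob
item=T: preferred_name=NULL, nickname=Zane → Zane
item=U: preferred_name=NULL, nickname=Gus → Gus
item=Z: preferred_name=Ines → Ines

Yara, Kai, Bob, Kai, Carmen, Noor, Rosa, Eve, Lena, Bob, Zane, Gus, Ines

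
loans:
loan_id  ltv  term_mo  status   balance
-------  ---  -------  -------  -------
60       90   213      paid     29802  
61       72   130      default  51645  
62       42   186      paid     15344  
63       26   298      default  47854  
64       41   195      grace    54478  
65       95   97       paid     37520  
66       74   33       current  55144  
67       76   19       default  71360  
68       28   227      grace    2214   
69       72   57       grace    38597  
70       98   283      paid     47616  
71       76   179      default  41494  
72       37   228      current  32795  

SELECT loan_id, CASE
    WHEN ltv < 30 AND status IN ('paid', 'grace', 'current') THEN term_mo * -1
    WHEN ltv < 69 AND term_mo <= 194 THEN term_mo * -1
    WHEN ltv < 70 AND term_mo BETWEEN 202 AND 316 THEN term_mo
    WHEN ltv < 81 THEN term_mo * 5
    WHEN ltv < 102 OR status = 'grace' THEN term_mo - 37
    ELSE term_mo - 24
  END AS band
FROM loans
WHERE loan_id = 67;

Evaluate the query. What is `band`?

loan_id = 67: ltv=76, term_mo=19, status=default, balance=71360.
ltv < 30 AND status IN ('paid', 'grace', 'current') → false
ltv < 69 AND term_mo <= 194 → false
ltv < 70 AND term_mo BETWEEN 202 AND 316 → false
ltv < 81 → true → 95

95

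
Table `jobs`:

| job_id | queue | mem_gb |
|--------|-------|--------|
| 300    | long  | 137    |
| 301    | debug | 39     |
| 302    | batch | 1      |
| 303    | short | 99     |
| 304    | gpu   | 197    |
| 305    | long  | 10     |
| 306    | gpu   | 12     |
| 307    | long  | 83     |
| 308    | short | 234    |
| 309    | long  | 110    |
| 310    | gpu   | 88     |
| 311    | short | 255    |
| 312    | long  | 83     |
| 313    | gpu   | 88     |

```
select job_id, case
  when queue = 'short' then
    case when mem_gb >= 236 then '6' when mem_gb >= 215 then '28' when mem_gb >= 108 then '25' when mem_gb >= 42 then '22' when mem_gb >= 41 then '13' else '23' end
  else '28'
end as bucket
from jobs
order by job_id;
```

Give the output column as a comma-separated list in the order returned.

28, 28, 28, 22, 28, 28, 28, 28, 28, 28, 28, 6, 28, 28

job_id=300: queue='long' → outer ELSE → 28
job_id=301: queue='debug' → outer ELSE → 28
job_id=302: queue='batch' → outer ELSE → 28
job_id=303: queue='short' → inner[mem_gb >= 42] → 22
job_id=304: queue='gpu' → outer ELSE → 28
job_id=305: queue='long' → outer ELSE → 28
job_id=306: queue='gpu' → outer ELSE → 28
job_id=307: queue='long' → outer ELSE → 28
job_id=308: queue='short' → inner[mem_gb >= 215] → 28
job_id=309: queue='long' → outer ELSE → 28
job_id=310: queue='gpu' → outer ELSE → 28
job_id=311: queue='short' → inner[mem_gb >= 236] → 6
job_id=312: queue='long' → outer ELSE → 28
job_id=313: queue='gpu' → outer ELSE → 28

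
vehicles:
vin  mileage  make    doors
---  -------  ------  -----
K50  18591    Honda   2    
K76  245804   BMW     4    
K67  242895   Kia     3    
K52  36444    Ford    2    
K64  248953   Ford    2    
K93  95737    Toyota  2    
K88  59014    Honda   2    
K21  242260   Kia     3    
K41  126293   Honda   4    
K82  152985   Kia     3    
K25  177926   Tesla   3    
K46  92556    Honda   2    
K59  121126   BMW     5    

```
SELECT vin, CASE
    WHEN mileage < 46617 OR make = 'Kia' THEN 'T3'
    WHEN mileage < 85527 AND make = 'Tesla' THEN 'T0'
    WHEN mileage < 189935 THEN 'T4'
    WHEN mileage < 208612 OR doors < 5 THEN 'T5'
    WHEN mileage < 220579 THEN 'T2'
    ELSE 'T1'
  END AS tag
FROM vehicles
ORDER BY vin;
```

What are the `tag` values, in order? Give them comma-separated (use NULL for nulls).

T3, T4, T4, T4, T3, T3, T4, T5, T3, T5, T3, T4, T4

vin=K21: mileage < 46617 OR make = 'Kia' → T3
vin=K25: mileage < 189935 → T4
vin=K41: mileage < 189935 → T4
vin=K46: mileage < 189935 → T4
vin=K50: mileage < 46617 OR make = 'Kia' → T3
vin=K52: mileage < 46617 OR make = 'Kia' → T3
vin=K59: mileage < 189935 → T4
vin=K64: mileage < 208612 OR doors < 5 → T5
vin=K67: mileage < 46617 OR make = 'Kia' → T3
vin=K76: mileage < 208612 OR doors < 5 → T5
vin=K82: mileage < 46617 OR make = 'Kia' → T3
vin=K88: mileage < 189935 → T4
vin=K93: mileage < 189935 → T4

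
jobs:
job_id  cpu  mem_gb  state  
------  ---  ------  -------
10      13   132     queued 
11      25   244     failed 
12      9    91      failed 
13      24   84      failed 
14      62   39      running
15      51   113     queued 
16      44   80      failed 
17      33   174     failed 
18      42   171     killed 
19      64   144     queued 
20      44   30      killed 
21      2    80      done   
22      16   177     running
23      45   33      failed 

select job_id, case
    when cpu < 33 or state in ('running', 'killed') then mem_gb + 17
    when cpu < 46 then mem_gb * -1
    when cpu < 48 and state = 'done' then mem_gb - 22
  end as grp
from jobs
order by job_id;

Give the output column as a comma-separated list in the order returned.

job_id=10: cpu < 33 or state in ('running', 'killed') → 149
job_id=11: cpu < 33 or state in ('running', 'killed') → 261
job_id=12: cpu < 33 or state in ('running', 'killed') → 108
job_id=13: cpu < 33 or state in ('running', 'killed') → 101
job_id=14: cpu < 33 or state in ('running', 'killed') → 56
job_id=15: (no match → NULL) → NULL
job_id=16: cpu < 46 → -80
job_id=17: cpu < 46 → -174
job_id=18: cpu < 33 or state in ('running', 'killed') → 188
job_id=19: (no match → NULL) → NULL
job_id=20: cpu < 33 or state in ('running', 'killed') → 47
job_id=21: cpu < 33 or state in ('running', 'killed') → 97
job_id=22: cpu < 33 or state in ('running', 'killed') → 194
job_id=23: cpu < 46 → -33

149, 261, 108, 101, 56, NULL, -80, -174, 188, NULL, 47, 97, 194, -33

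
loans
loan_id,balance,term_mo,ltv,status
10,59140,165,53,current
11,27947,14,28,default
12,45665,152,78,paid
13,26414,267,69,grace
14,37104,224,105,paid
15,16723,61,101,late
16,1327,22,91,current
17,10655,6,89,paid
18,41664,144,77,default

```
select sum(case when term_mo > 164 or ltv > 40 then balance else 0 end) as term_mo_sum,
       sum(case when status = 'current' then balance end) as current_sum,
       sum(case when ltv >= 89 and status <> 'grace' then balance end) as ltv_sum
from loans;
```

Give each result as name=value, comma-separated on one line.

[term_mo_sum: term_mo > 164 or ltv > 40]
loan_id=10: ✓ → 59140
loan_id=11: ✗
loan_id=12: ✓ → 45665
loan_id=13: ✓ → 26414
loan_id=14: ✓ → 37104
loan_id=15: ✓ → 16723
loan_id=16: ✓ → 1327
loan_id=17: ✓ → 10655
loan_id=18: ✓ → 41664
term_mo_sum = 59140 + 45665 + 26414 + 37104 + 16723 + 1327 + 10655 + 41664 = 238692
—
[current_sum: status = 'current']
loan_id=10: ✓ → 59140
loan_id=11: ✗
loan_id=12: ✗
loan_id=13: ✗
loan_id=14: ✗
loan_id=15: ✗
loan_id=16: ✓ → 1327
loan_id=17: ✗
loan_id=18: ✗
current_sum = 59140 + 1327 = 60467
—
[ltv_sum: ltv >= 89 and status <> 'grace']
loan_id=10: ✗
loan_id=11: ✗
loan_id=12: ✗
loan_id=13: ✗
loan_id=14: ✓ → 37104
loan_id=15: ✓ → 16723
loan_id=16: ✓ → 1327
loan_id=17: ✓ → 10655
loan_id=18: ✗
ltv_sum = 37104 + 16723 + 1327 + 10655 = 65809

term_mo_sum=238692, current_sum=60467, ltv_sum=65809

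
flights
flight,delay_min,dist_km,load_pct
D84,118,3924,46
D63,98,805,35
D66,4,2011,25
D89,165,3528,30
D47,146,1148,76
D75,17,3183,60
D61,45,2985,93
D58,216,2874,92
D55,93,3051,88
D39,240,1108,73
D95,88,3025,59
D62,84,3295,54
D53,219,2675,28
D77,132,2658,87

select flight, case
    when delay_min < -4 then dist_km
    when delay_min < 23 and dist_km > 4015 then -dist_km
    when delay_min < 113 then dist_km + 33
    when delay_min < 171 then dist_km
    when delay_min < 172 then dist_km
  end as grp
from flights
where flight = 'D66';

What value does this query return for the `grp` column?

2044

flight = D66: delay_min=4, dist_km=2011, load_pct=25.
delay_min < -4 → false
delay_min < 23 and dist_km > 4015 → false
delay_min < 113 → true → 2044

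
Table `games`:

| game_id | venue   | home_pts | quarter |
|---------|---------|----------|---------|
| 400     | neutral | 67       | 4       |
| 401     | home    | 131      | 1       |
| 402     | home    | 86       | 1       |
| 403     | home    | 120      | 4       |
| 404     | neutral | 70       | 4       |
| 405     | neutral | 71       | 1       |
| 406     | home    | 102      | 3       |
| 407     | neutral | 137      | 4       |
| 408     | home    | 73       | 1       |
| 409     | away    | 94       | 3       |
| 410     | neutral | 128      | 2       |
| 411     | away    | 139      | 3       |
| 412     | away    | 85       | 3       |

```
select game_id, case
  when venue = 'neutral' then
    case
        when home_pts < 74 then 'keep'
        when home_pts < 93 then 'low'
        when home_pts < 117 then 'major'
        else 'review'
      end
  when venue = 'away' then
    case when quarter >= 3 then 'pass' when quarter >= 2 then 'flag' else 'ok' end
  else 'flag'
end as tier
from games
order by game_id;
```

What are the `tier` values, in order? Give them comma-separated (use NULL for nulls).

keep, flag, flag, flag, keep, keep, flag, review, flag, pass, review, pass, pass

game_id=400: venue='neutral' → inner[home_pts < 74] → keep
game_id=401: venue='home' → outer ELSE → flag
game_id=402: venue='home' → outer ELSE → flag
game_id=403: venue='home' → outer ELSE → flag
game_id=404: venue='neutral' → inner[home_pts < 74] → keep
game_id=405: venue='neutral' → inner[home_pts < 74] → keep
game_id=406: venue='home' → outer ELSE → flag
game_id=407: venue='neutral' → inner[ELSE] → review
game_id=408: venue='home' → outer ELSE → flag
game_id=409: venue='away' → inner[quarter >= 3] → pass
game_id=410: venue='neutral' → inner[ELSE] → review
game_id=411: venue='away' → inner[quarter >= 3] → pass
game_id=412: venue='away' → inner[quarter >= 3] → pass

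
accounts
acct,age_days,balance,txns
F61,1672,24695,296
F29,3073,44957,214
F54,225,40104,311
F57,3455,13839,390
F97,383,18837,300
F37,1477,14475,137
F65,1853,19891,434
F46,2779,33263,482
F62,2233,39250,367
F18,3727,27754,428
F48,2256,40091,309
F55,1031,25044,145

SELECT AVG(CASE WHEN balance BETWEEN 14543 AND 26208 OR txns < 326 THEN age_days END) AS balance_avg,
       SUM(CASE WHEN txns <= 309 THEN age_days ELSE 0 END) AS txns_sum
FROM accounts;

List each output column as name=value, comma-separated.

[balance_avg: balance BETWEEN 14543 AND 26208 OR txns < 326]
acct=F61: ✓ → 1672
acct=F29: ✓ → 3073
acct=F54: ✓ → 225
acct=F57: ✗
acct=F97: ✓ → 383
acct=F37: ✓ → 1477
acct=F65: ✓ → 1853
acct=F46: ✗
acct=F62: ✗
acct=F18: ✗
acct=F48: ✓ → 2256
acct=F55: ✓ → 1031
balance_avg = (1672 + 3073 + 225 + 383 + 1477 + 1853 + 2256 + 1031) / 8 = 1496.25
—
[txns_sum: txns <= 309]
acct=F61: ✓ → 1672
acct=F29: ✓ → 3073
acct=F54: ✗
acct=F57: ✗
acct=F97: ✓ → 383
acct=F37: ✓ → 1477
acct=F65: ✗
acct=F46: ✗
acct=F62: ✗
acct=F18: ✗
acct=F48: ✓ → 2256
acct=F55: ✓ → 1031
txns_sum = 1672 + 3073 + 383 + 1477 + 2256 + 1031 = 9892

balance_avg=1496.25, txns_sum=9892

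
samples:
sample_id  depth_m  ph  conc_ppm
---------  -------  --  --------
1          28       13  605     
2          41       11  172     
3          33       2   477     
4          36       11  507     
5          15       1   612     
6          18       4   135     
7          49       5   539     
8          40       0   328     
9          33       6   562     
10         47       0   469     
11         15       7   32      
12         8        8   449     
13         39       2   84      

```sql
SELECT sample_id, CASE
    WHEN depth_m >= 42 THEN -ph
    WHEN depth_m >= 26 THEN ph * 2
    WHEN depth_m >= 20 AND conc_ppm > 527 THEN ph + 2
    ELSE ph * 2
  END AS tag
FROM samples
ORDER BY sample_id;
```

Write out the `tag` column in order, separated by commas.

sample_id=1: depth_m >= 26 → 26
sample_id=2: depth_m >= 26 → 22
sample_id=3: depth_m >= 26 → 4
sample_id=4: depth_m >= 26 → 22
sample_id=5: ELSE → 2
sample_id=6: ELSE → 8
sample_id=7: depth_m >= 42 → -5
sample_id=8: depth_m >= 26 → 0
sample_id=9: depth_m >= 26 → 12
sample_id=10: depth_m >= 42 → 0
sample_id=11: ELSE → 14
sample_id=12: ELSE → 16
sample_id=13: depth_m >= 26 → 4

26, 22, 4, 22, 2, 8, -5, 0, 12, 0, 14, 16, 4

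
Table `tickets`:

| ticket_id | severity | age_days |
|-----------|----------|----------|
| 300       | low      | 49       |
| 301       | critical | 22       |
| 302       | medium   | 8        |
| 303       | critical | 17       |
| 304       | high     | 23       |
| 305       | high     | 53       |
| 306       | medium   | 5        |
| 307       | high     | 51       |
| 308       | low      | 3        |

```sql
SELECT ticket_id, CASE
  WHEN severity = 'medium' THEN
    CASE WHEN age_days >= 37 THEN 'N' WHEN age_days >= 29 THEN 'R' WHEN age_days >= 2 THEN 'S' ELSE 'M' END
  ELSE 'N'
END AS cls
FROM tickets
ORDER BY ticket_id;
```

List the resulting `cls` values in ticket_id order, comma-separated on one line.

N, N, S, N, N, N, S, N, N

ticket_id=300: severity='low' → outer ELSE → N
ticket_id=301: severity='critical' → outer ELSE → N
ticket_id=302: severity='medium' → inner[age_days >= 2] → S
ticket_id=303: severity='critical' → outer ELSE → N
ticket_id=304: severity='high' → outer ELSE → N
ticket_id=305: severity='high' → outer ELSE → N
ticket_id=306: severity='medium' → inner[age_days >= 2] → S
ticket_id=307: severity='high' → outer ELSE → N
ticket_id=308: severity='low' → outer ELSE → N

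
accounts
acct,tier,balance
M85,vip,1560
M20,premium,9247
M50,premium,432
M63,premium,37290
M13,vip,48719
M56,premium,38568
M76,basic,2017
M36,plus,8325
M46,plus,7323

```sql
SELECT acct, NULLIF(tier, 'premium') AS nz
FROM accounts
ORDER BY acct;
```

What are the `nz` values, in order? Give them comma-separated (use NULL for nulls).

vip, NULL, plus, plus, NULL, NULL, NULL, basic, vip

acct=M13: tier=vip vs premium: differ → vip
acct=M20: tier=premium vs premium: equal → NULL
acct=M36: tier=plus vs premium: differ → plus
acct=M46: tier=plus vs premium: differ → plus
acct=M50: tier=premium vs premium: equal → NULL
acct=M56: tier=premium vs premium: equal → NULL
acct=M63: tier=premium vs premium: equal → NULL
acct=M76: tier=basic vs premium: differ → basic
acct=M85: tier=vip vs premium: differ → vip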